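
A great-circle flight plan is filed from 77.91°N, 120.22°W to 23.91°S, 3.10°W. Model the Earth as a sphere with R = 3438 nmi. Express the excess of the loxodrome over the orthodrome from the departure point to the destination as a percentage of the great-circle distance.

Great circle: σ = 2.0756 rad → d_gc = Rσ = 7135.8 nmi
Rhumb: Δφ = -1.7771, Δλ = +2.0441, Δψ = -2.6753, q = Δφ/Δψ = 0.6643 → d_rh = R√(Δφ²+q²Δλ²) = 7689.0 nmi
Excess = (7689.0 − 7135.8) / 7135.8 = 553.2 / 7135.8 = 7.752% ≈ 7.8%

7.8%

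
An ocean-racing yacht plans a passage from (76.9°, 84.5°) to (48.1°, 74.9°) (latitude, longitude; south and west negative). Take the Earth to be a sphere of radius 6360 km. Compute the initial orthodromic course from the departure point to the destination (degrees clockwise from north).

193.3°

N = sin Δλ·cos φ₂ = -0.1114;  D = cos φ₁ sin φ₂ − sin φ₁ cos φ₂ cos Δλ = -0.4726
initial course = atan2(N, D) = 193.26°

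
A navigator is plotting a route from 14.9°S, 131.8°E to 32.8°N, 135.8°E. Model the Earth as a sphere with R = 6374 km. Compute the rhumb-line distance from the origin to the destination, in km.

5324 km

Rhumb course C = atan2(Δλ, Δψ) with Δψ = ln[tan(π/4+φ₂/2)/tan(π/4+φ₁/2)] = +0.8696, Δλ = +0.0698 → C = 4.59°
d = R·|Δφ| / |cos C| = 6374·0.83252 / 0.99679 = 5324 km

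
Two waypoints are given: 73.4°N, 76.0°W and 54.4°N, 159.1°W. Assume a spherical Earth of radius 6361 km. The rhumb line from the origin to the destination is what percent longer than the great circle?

7.6%

Great circle: σ = 0.6448 rad → d_gc = Rσ = 4101.9 km
Rhumb: Δφ = -0.3316, Δλ = -1.4504, Δψ = -0.7888, q = Δφ/Δψ = 0.4204 → d_rh = R√(Δφ²+q²Δλ²) = 4414.9 km
Excess = (4414.9 − 4101.9) / 4101.9 = 313.0 / 4101.9 = 7.63% ≈ 7.6%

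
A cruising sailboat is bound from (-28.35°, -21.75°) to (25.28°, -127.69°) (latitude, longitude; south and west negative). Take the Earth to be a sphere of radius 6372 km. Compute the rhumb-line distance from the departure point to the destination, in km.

12812 km

Δψ = ln[tan(π/4+φ₂/2)/tan(π/4+φ₁/2)] = +0.9726;  Δφ = +0.9360 rad,  Δλ = -1.8490 rad
q = Δφ/Δψ = 0.9624
d = R·√(Δφ² + q²Δλ²) = 6372·2.01063 = 12812 km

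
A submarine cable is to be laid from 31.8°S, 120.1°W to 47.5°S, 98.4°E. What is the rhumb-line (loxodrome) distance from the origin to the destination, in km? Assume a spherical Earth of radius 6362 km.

12133 km

Δψ = ln[tan(π/4+φ₂/2)/tan(π/4+φ₁/2)] = -0.3586;  Δφ = -0.2740 rad,  Δλ = -2.4696 rad
q = Δφ/Δψ = 0.7642
d = R·√(Δφ² + q²Δλ²) = 6362·1.90709 = 12133 km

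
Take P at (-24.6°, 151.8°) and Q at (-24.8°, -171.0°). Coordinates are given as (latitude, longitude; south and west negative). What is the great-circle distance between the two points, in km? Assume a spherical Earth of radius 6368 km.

3744 km

cos σ = sin φ₁ sin φ₂ + cos φ₁ cos φ₂ cos Δλ
      = sin(-24.60°)sin(-24.80°) + cos(-24.60°)cos(-24.80°)cos(37.20°) = 0.8321
σ = 33.690° → d = Rσ = 6368·0.58800 = 3744 km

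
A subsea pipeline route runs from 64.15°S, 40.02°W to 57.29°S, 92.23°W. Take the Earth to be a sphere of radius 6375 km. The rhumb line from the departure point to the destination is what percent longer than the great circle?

Great circle: σ = 0.4473 rad → d_gc = Rσ = 2851.8 km
Rhumb: Δφ = +0.1197, Δλ = -0.9112, Δψ = +0.2459, q = Δφ/Δψ = 0.4869 → d_rh = R√(Δφ²+q²Δλ²) = 2929.8 km
Excess = (2929.8 − 2851.8) / 2851.8 = 78.0 / 2851.8 = 2.74% ≈ 2.7%

2.7%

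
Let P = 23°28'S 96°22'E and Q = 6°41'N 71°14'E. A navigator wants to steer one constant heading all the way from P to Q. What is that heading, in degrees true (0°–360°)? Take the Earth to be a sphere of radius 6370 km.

Meridional parts: M(φ₁)=-0.4215, M(φ₂)=+0.1169 → ΔM = +0.5384;  Δλ = -0.4387 rad
tan C = Δλ / ΔM = -0.8147 → C = 320.83°

320.8°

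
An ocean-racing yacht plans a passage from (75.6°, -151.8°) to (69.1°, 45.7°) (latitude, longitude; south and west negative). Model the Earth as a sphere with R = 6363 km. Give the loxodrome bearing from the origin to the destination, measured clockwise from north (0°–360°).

Δψ = ln[tan(π/4+φ₂/2)/tan(π/4+φ₁/2)] = -0.3784
Δλ = -2.8362 rad (taken the short way round)
course = atan2(Δλ, Δψ) = 262.40°

262.4°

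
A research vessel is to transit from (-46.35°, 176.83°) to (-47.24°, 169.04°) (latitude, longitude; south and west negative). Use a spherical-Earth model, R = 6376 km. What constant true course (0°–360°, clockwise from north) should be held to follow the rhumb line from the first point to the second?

260.5°

Meridional parts: M(φ₁)=-0.9151, M(φ₂)=-0.9378 → ΔM = -0.0227;  Δλ = -0.1360 rad
tan C = Δλ / ΔM = +5.9921 → C = 260.53°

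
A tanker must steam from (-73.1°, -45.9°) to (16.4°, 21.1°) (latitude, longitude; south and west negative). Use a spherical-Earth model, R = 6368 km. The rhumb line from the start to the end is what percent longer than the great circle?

Great circle: σ = 1.7327 rad → d_gc = Rσ = 11033.7 km
Rhumb: Δφ = +1.5621, Δλ = +1.1694, Δψ = +2.1970, q = Δφ/Δψ = 0.7110 → d_rh = R√(Δφ²+q²Δλ²) = 11268.5 km
Excess = (11268.5 − 11033.7) / 11033.7 = 234.8 / 11033.7 = 2.13% ≈ 2.1%

2.1%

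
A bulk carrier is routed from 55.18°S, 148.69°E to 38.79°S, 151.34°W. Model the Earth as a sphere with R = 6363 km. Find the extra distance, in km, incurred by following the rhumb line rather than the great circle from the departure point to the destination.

Great circle: cos σ = sin φ₁ sin φ₂ + cos φ₁ cos φ₂ cos Δλ,  σ = 0.7421 rad → d_gc = 4722.2 km
Rhumb line: Δψ = +0.4241, q = Δφ/Δψ = 0.6744, d_rh = R√(Δφ²+q²Δλ²) = 4846.6 km
Excess = 4846.6 − 4722.2 = 124.4 ≈ 124 km

124 km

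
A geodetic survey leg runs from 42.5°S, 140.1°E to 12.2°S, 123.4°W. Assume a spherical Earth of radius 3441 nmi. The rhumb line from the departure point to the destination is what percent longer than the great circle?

3.4%

Great circle: σ = 1.5096 rad → d_gc = Rσ = 5194.4 nmi
Rhumb: Δφ = +0.5288, Δλ = +1.6842, Δψ = +0.6064, q = Δφ/Δψ = 0.8721 → d_rh = R√(Δφ²+q²Δλ²) = 5371.8 nmi
Excess = (5371.8 − 5194.4) / 5194.4 = 177.4 / 5194.4 = 3.42% ≈ 3.4%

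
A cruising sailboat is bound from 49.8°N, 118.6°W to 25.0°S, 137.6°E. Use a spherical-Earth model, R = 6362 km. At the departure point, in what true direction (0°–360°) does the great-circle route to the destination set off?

N = sin Δλ·cos φ₂ = -0.8801;  D = cos φ₁ sin φ₂ − sin φ₁ cos φ₂ cos Δλ = -0.1077
initial course = atan2(N, D) = 263.03°

263.0°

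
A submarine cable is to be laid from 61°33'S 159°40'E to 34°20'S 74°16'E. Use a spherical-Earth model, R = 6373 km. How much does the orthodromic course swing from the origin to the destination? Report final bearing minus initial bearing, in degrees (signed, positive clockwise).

At departure: θ₁ = atan2(sin Δλ cos φ₂, cos φ₁ sin φ₂ − sin φ₁ cos φ₂ cos Δλ) = 255.66°
At arrival: θ₂ = atan2(sin Δλ cos φ₁, −cos φ₂ sin φ₁ + sin φ₂ cos φ₁ cos Δλ) = 326.02°
Δθ = θ₂ − θ₁ = +70.4°

+70.4°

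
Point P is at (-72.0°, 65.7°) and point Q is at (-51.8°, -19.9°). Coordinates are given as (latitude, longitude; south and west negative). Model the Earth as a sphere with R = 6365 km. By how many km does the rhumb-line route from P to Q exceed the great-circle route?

Great circle: cos σ = sin φ₁ sin φ₂ + cos φ₁ cos φ₂ cos Δλ,  σ = 0.7043 rad → d_gc = 4483.0 km
Rhumb line: Δψ = +0.7822, q = Δφ/Δψ = 0.4507, d_rh = R√(Δφ²+q²Δλ²) = 4837.9 km
Excess = 4837.9 − 4483.0 = 354.9 ≈ 355 km

355 km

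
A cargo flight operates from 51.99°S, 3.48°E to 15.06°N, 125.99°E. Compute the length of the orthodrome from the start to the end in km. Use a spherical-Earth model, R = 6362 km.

Haversine: a = sin²(Δφ/2)+cos φ₁ cos φ₂ sin²(Δλ/2) = 0.76216;  σ = 2·atan2(√a,√(1−a))
σ = 121.622° → d = Rσ = 6362·2.12270 = 13505 km

13505 km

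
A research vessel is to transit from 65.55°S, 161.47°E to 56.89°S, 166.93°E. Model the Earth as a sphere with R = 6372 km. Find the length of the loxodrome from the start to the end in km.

Δψ = ln[tan(π/4+φ₂/2)/tan(π/4+φ₁/2)] = +0.3163;  Δφ = +0.1511 rad,  Δλ = +0.0953 rad
q = Δφ/Δψ = 0.4779
d = R·√(Δφ² + q²Δλ²) = 6372·0.15786 = 1006 km

1006 km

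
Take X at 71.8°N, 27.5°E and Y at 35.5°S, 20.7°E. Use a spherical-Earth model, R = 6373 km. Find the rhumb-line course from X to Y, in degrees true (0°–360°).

182.7°

Δψ = ln[tan(π/4+φ₂/2)/tan(π/4+φ₁/2)] = -2.4950
Δλ = -0.1187 rad (taken the short way round)
course = atan2(Δλ, Δψ) = 182.72°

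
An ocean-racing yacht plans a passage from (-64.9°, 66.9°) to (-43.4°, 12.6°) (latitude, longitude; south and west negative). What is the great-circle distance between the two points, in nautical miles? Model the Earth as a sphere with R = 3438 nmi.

2201 nmi

cos σ = sin φ₁ sin φ₂ + cos φ₁ cos φ₂ cos Δλ
      = sin(-64.90°)sin(-43.40°) + cos(-64.90°)cos(-43.40°)cos(-54.30°) = 0.8021
σ = 36.673° → d = Rσ = 3438·0.64006 = 2201 nmi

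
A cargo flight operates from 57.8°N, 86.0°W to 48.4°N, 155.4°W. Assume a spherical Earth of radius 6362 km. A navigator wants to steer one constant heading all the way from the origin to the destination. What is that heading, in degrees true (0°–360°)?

Δψ = ln[tan(π/4+φ₂/2)/tan(π/4+φ₁/2)] = -0.2747
Δλ = -1.2113 rad (taken the short way round)
course = atan2(Δλ, Δψ) = 257.22°

257.2°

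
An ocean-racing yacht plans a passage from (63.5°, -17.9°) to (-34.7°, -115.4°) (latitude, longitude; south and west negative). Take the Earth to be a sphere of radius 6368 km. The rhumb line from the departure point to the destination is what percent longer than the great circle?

Great circle: σ = 2.1620 rad → d_gc = Rσ = 13767.5 km
Rhumb: Δφ = -1.7139, Δλ = -1.7017, Δψ = -2.0926, q = Δφ/Δψ = 0.8190 → d_rh = R√(Δφ²+q²Δλ²) = 14067.3 km
Excess = (14067.3 − 13767.5) / 13767.5 = 299.8 / 13767.5 = 2.18% ≈ 2.2%

2.2%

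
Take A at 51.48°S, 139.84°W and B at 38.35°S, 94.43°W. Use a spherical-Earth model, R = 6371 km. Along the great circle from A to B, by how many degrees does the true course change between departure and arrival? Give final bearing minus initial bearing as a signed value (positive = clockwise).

-33.1°

At departure: θ₁ = atan2(sin Δλ cos φ₂, cos φ₁ sin φ₂ − sin φ₁ cos φ₂ cos Δλ) = 85.46°
At arrival: θ₂ = atan2(sin Δλ cos φ₁, −cos φ₂ sin φ₁ + sin φ₂ cos φ₁ cos Δλ) = 52.34°
Δθ = θ₂ − θ₁ = -33.1°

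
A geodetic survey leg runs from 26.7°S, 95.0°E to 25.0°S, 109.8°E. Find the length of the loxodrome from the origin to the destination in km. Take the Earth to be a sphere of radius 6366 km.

1492 km

Rhumb course C = atan2(Δλ, Δψ) with Δψ = ln[tan(π/4+φ₂/2)/tan(π/4+φ₁/2)] = +0.0330, Δλ = +0.2583 → C = 82.73°
d = R·|Δφ| / |cos C| = 6366·0.02967 / 0.12662 = 1492 km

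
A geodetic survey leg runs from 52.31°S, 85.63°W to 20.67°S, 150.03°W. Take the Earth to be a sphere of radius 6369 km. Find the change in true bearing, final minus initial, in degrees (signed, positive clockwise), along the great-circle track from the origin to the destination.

Initial bearing θ₁ = atan2(sin Δλ cos φ₂, cos φ₁ sin φ₂ − sin φ₁ cos φ₂ cos Δλ) = 277.03°
Final bearing θ₂ = (initial bearing from the destination back to the start) + 180° = 319.57°
Δθ = θ₂ − θ₁ = +42.5°

+42.5°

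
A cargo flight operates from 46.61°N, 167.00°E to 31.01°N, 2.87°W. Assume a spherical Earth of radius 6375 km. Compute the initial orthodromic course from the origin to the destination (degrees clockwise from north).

351.1°

θ = atan2( sin Δλ·cos φ₂ ,  cos φ₁ sin φ₂ − sin φ₁ cos φ₂ cos Δλ )
  = atan2(-0.1507, +0.9670) = 351.14°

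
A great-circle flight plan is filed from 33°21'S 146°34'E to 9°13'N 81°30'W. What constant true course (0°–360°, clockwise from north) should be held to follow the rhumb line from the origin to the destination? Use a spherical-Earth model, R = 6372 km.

Δψ = ln[tan(π/4+φ₂/2)/tan(π/4+φ₁/2)] = +0.7796
Δλ = +2.3027 rad (taken the short way round)
course = atan2(Δλ, Δψ) = 71.30°

71.3°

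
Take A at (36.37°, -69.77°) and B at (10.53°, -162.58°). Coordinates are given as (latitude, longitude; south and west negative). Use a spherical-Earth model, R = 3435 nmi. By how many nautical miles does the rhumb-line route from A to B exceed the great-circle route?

Great circle: cos σ = sin φ₁ sin φ₂ + cos φ₁ cos φ₂ cos Δλ,  σ = 1.5012 rad → d_gc = 5156.6 nmi
Rhumb line: Δψ = -0.4974, q = Δφ/Δψ = 0.9066, d_rh = R√(Δφ²+q²Δλ²) = 5277.0 nmi
Excess = 5277.0 − 5156.6 = 120.4 ≈ 120 nmi

120 nmi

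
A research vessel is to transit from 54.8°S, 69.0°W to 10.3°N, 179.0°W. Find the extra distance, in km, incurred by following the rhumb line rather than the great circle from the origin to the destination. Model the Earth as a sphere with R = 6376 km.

501 km

Great circle: cos σ = sin φ₁ sin φ₂ + cos φ₁ cos φ₂ cos Δλ,  σ = 1.9178 rad → d_gc = 12227.9 km
Rhumb line: Δψ = +1.3289, q = Δφ/Δψ = 0.8550, d_rh = R√(Δφ²+q²Δλ²) = 12728.7 km
Excess = 12728.7 − 12227.9 = 500.8 ≈ 501 km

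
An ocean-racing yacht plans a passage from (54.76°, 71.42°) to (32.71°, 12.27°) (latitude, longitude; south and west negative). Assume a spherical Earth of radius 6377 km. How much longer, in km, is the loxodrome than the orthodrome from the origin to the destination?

Great circle: cos σ = sin φ₁ sin φ₂ + cos φ₁ cos φ₂ cos Δλ,  σ = 0.8089 rad → d_gc = 5158.155 km
Rhumb line: Δψ = -0.5423, q = Δφ/Δψ = 0.7097, d_rh = R√(Δφ²+q²Δλ²) = 5277.652 km
Excess = 5277.652 − 5158.155 = 119.497 ≈ 119 km

119 km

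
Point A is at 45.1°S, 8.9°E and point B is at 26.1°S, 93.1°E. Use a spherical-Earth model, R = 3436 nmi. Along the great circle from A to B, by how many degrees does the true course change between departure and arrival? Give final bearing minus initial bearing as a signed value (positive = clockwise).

-56.1°

At departure: θ₁ = atan2(sin Δλ cos φ₂, cos φ₁ sin φ₂ − sin φ₁ cos φ₂ cos Δλ) = 105.41°
At arrival: θ₂ = atan2(sin Δλ cos φ₁, −cos φ₂ sin φ₁ + sin φ₂ cos φ₁ cos Δλ) = 49.27°
Δθ = θ₂ − θ₁ = -56.1°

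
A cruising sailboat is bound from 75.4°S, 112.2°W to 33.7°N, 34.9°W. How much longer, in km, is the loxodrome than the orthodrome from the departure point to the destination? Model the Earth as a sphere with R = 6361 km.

Great circle: cos σ = sin φ₁ sin φ₂ + cos φ₁ cos φ₂ cos Δλ,  σ = 2.0838 rad → d_gc = 13255.3 km
Rhumb line: Δψ = +2.6803, q = Δφ/Δψ = 0.7104, d_rh = R√(Δφ²+q²Δλ²) = 13560.2 km
Excess = 13560.2 − 13255.3 = 304.9 ≈ 305 km

305 km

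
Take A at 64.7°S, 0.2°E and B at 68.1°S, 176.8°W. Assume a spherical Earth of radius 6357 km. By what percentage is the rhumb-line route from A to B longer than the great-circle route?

50.1%

Great circle: σ = 0.8235 rad → d_gc = Rσ = 5235.0 km
Rhumb: Δφ = -0.0593, Δλ = -3.0892, Δψ = -0.1485, q = Δφ/Δψ = 0.3997 → d_rh = R√(Δφ²+q²Δλ²) = 7858.0 km
Excess = (7858.0 − 5235.0) / 5235.0 = 2623.0 / 5235.0 = 50.11% ≈ 50.1%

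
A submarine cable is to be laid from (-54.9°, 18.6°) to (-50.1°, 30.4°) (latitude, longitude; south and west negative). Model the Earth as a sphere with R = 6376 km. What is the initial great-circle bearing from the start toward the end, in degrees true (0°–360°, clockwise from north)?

N = sin Δλ·cos φ₂ = +0.1312;  D = cos φ₁ sin φ₂ − sin φ₁ cos φ₂ cos Δλ = +0.0726
initial course = atan2(N, D) = 61.04°

61.0°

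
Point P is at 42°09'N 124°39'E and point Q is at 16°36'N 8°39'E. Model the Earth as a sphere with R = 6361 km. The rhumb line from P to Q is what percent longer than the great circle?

Great circle: σ = 1.6908 rad → d_gc = Rσ = 10755.3 km
Rhumb: Δφ = -0.4459, Δλ = -2.0246, Δψ = -0.5188, q = Δφ/Δψ = 0.8595 → d_rh = R√(Δφ²+q²Δλ²) = 11426.6 km
Excess = (11426.6 − 10755.3) / 10755.3 = 671.3 / 10755.3 = 6.24% ≈ 6.2%

6.2%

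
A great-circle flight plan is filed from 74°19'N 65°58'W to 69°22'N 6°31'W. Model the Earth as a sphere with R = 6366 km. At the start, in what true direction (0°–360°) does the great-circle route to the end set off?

75.1°

θ = atan2( sin Δλ·cos φ₂ ,  cos φ₁ sin φ₂ − sin φ₁ cos φ₂ cos Δλ )
  = atan2(+0.3035, +0.0805) = 75.14°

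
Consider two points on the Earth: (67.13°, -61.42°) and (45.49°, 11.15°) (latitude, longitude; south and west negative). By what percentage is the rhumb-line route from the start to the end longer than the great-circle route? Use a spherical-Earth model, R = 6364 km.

Great circle: σ = 0.7397 rad → d_gc = Rσ = 4707.4 km
Rhumb: Δφ = -0.3777, Δλ = +1.2666, Δψ = -0.7046, q = Δφ/Δψ = 0.5360 → d_rh = R√(Δφ²+q²Δλ²) = 4944.2 km
Excess = (4944.2 − 4707.4) / 4707.4 = 236.8 / 4707.4 = 5.03% ≈ 5.0%

5.0%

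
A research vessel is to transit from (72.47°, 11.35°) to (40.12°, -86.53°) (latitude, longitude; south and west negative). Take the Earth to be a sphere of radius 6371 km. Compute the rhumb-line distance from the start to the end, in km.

6628 km

Rhumb course C = atan2(Δλ, Δψ) with Δψ = ln[tan(π/4+φ₂/2)/tan(π/4+φ₁/2)] = -1.1040, Δλ = -1.7083 → C = 237.13°
d = R·|Δφ| / |cos C| = 6371·0.56461 / 0.54276 = 6628 km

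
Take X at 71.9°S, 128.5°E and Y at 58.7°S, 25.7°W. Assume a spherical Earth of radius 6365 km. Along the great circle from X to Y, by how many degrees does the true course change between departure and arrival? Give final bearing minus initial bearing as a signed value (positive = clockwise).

At departure: θ₁ = atan2(sin Δλ cos φ₂, cos φ₁ sin φ₂ − sin φ₁ cos φ₂ cos Δλ) = 197.66°
At arrival: θ₂ = atan2(sin Δλ cos φ₁, −cos φ₂ sin φ₁ + sin φ₂ cos φ₁ cos Δλ) = 349.55°
Δθ = θ₂ − θ₁ = +151.9°

+151.9°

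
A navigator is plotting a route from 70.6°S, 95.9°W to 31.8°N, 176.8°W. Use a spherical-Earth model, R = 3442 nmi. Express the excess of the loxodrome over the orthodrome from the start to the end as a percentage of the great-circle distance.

Great circle: σ = 2.0402 rad → d_gc = Rσ = 7022.5 nmi
Rhumb: Δφ = +1.7872, Δλ = -1.4120, Δψ = +2.3524, q = Δφ/Δψ = 0.7597 → d_rh = R√(Δφ²+q²Δλ²) = 7174.7 nmi
Excess = (7174.7 − 7022.5) / 7022.5 = 152.2 / 7022.5 = 2.17% ≈ 2.2%

2.2%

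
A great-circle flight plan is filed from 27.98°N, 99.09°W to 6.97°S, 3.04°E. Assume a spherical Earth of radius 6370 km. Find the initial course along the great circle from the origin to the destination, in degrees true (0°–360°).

90.5°

θ = atan2( sin Δλ·cos φ₂ ,  cos φ₁ sin φ₂ − sin φ₁ cos φ₂ cos Δλ )
  = atan2(+0.9704, -0.0093) = 90.55°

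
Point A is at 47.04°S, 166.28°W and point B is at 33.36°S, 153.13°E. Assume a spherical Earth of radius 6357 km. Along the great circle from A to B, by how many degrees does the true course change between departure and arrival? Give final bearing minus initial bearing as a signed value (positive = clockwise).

At departure: θ₁ = atan2(sin Δλ cos φ₂, cos φ₁ sin φ₂ − sin φ₁ cos φ₂ cos Δλ) = 279.34°
At arrival: θ₂ = atan2(sin Δλ cos φ₁, −cos φ₂ sin φ₁ + sin φ₂ cos φ₁ cos Δλ) = 306.38°
Δθ = θ₂ − θ₁ = +27.0°

+27.0°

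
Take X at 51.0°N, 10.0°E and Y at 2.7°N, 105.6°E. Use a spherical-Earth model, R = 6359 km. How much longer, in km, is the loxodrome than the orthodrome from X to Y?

352 km

Great circle: cos σ = sin φ₁ sin φ₂ + cos φ₁ cos φ₂ cos Δλ,  σ = 1.5955 rad → d_gc = 10146.0 km
Rhumb line: Δψ = -0.9910, q = Δφ/Δψ = 0.8507, d_rh = R√(Δφ²+q²Δλ²) = 10497.6 km
Excess = 10497.6 − 10146.0 = 351.6 ≈ 352 km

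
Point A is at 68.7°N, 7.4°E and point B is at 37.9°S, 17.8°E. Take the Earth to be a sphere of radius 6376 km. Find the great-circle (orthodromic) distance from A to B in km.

11894 km

Haversine: a = sin²(Δφ/2)+cos φ₁ cos φ₂ sin²(Δλ/2) = 0.64520;  σ = 2·atan2(√a,√(1−a))
σ = 106.882° → d = Rσ = 6376·1.86544 = 11894 km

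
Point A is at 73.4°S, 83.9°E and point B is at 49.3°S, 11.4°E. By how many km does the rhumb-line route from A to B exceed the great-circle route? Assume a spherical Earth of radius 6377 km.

Great circle: cos σ = sin φ₁ sin φ₂ + cos φ₁ cos φ₂ cos Δλ,  σ = 0.6720 rad → d_gc = 4285.6 km
Rhumb line: Δψ = +0.9331, q = Δφ/Δψ = 0.4508, d_rh = R√(Δφ²+q²Δλ²) = 4519.4 km
Excess = 4519.4 − 4285.6 = 233.8 ≈ 234 km

234 km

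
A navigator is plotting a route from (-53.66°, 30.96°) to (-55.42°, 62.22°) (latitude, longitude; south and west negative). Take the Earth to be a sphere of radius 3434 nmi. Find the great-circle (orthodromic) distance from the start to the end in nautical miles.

Haversine: a = sin²(Δφ/2)+cos φ₁ cos φ₂ sin²(Δλ/2) = 0.02465;  σ = 2·atan2(√a,√(1−a))
σ = 18.066° → d = Rσ = 3434·0.31531 = 1083 nmi

1083 nmi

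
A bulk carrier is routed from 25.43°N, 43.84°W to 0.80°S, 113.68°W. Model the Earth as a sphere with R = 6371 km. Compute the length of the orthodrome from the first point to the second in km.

8031 km

cos σ = sin φ₁ sin φ₂ + cos φ₁ cos φ₂ cos Δλ
      = sin(25.43°)sin(-0.80°) + cos(25.43°)cos(-0.80°)cos(-69.84°) = 0.3052
σ = 72.228° → d = Rσ = 6371·1.26062 = 8031 km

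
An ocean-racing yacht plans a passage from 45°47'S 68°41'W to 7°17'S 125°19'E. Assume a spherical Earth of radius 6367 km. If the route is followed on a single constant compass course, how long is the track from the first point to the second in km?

16589 km

Δψ = ln[tan(π/4+φ₂/2)/tan(π/4+φ₁/2)] = +0.7734;  Δφ = +0.6720 rad,  Δλ = -2.8972 rad
q = Δφ/Δψ = 0.8689
d = R·√(Δφ² + q²Δλ²) = 6367·2.60541 = 16589 km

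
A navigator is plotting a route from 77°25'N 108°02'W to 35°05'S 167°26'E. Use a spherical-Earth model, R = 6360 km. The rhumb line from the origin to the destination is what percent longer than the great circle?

3.0%

Great circle: σ = 2.1460 rad → d_gc = Rσ = 13648.3 km
Rhumb: Δφ = -1.9635, Δλ = -1.4754, Δψ = -2.8596, q = Δφ/Δψ = 0.6866 → d_rh = R√(Δφ²+q²Δλ²) = 14052.0 km
Excess = (14052.0 − 13648.3) / 13648.3 = 403.7 / 13648.3 = 2.96% ≈ 3.0%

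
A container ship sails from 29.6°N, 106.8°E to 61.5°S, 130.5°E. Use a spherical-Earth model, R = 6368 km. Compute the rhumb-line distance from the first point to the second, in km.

Rhumb course C = atan2(Δλ, Δψ) with Δψ = ln[tan(π/4+φ₂/2)/tan(π/4+φ₁/2)] = -1.9118, Δλ = +0.4136 → C = 167.79°
d = R·|Δφ| / |cos C| = 6368·1.58999 / 0.97738 = 10359 km

10359 km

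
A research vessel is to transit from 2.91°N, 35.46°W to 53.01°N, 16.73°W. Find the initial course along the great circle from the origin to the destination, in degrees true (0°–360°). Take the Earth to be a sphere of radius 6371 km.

14.1°

θ = atan2( sin Δλ·cos φ₂ ,  cos φ₁ sin φ₂ − sin φ₁ cos φ₂ cos Δλ )
  = atan2(+0.1932, +0.7688) = 14.11°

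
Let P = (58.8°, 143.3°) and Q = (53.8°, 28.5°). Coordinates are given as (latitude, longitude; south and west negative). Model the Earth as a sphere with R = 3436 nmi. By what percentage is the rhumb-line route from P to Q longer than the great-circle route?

Great circle: σ = 0.9741 rad → d_gc = Rσ = 3347.0 nmi
Rhumb: Δφ = -0.0873, Δλ = -2.0036, Δψ = -0.1576, q = Δφ/Δψ = 0.5539 → d_rh = R√(Δφ²+q²Δλ²) = 3824.9 nmi
Excess = (3824.9 − 3347.0) / 3347.0 = 477.9 / 3347.0 = 14.28% ≈ 14.3%

14.3%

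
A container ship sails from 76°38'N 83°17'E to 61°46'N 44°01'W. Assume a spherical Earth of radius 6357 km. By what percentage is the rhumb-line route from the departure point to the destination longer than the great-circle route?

21.2%

Great circle: σ = 0.6585 rad → d_gc = Rσ = 4186.3 km
Rhumb: Δφ = -0.2595, Δλ = -2.2218, Δψ = -0.7637, q = Δφ/Δψ = 0.3397 → d_rh = R√(Δφ²+q²Δλ²) = 5074.2 km
Excess = (5074.2 − 4186.3) / 4186.3 = 887.9 / 4186.3 = 21.21% ≈ 21.2%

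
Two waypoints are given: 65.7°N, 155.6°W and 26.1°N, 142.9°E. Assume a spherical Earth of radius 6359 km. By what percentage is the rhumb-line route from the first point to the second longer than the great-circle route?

Great circle: σ = 0.9554 rad → d_gc = Rσ = 6075.3 km
Rhumb: Δφ = -0.6912, Δλ = -1.0734, Δψ = -1.0636, q = Δφ/Δψ = 0.6498 → d_rh = R√(Δφ²+q²Δλ²) = 6244.2 km
Excess = (6244.2 − 6075.3) / 6075.3 = 168.9 / 6075.3 = 2.78% ≈ 2.8%

2.8%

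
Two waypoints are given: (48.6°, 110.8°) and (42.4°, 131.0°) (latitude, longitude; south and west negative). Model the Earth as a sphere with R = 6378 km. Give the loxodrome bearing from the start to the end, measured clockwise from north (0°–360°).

Δψ = ln[tan(π/4+φ₂/2)/tan(π/4+φ₁/2)] = -0.1546
Δλ = +0.3526 rad (taken the short way round)
course = atan2(Δλ, Δψ) = 113.68°

113.7°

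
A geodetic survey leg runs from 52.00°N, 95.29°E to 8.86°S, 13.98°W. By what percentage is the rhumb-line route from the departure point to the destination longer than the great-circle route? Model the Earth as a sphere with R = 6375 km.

Great circle: σ = 1.8988 rad → d_gc = Rσ = 12104.7 km
Rhumb: Δφ = -1.0622, Δλ = -1.9071, Δψ = -1.2214, q = Δφ/Δψ = 0.8697 → d_rh = R√(Δφ²+q²Δλ²) = 12555.7 km
Excess = (12555.7 − 12104.7) / 12104.7 = 451.0 / 12104.7 = 3.73% ≈ 3.7%

3.7%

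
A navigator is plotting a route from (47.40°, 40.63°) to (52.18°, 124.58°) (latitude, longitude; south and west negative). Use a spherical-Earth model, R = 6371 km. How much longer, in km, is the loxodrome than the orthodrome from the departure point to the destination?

339 km

Great circle: cos σ = sin φ₁ sin φ₂ + cos φ₁ cos φ₂ cos Δλ,  σ = 0.8954 rad → d_gc = 5704.5 km
Rhumb line: Δψ = +0.1294, q = Δφ/Δψ = 0.6449, d_rh = R√(Δφ²+q²Δλ²) = 6043.2 km
Excess = 6043.2 − 5704.5 = 338.7 ≈ 339 km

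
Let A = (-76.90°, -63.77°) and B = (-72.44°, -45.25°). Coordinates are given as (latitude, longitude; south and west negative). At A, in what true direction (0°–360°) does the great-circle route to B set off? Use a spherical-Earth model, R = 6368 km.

56.9°

N = sin Δλ·cos φ₂ = +0.0958;  D = cos φ₁ sin φ₂ − sin φ₁ cos φ₂ cos Δλ = +0.0625
initial course = atan2(N, D) = 56.87°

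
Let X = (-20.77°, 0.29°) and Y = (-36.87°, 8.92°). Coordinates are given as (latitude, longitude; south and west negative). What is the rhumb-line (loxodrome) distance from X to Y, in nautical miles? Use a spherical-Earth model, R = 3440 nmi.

Rhumb course C = atan2(Δλ, Δψ) with Δψ = ln[tan(π/4+φ₂/2)/tan(π/4+φ₁/2)] = -0.3224, Δλ = +0.1506 → C = 154.96°
d = R·|Δφ| / |cos C| = 3440·0.28100 / 0.90602 = 1067 nmi

1067 nmi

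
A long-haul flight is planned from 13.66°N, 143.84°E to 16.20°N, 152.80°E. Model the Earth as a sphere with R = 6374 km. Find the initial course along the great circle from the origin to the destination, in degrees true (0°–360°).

72.5°

θ = atan2( sin Δλ·cos φ₂ ,  cos φ₁ sin φ₂ − sin φ₁ cos φ₂ cos Δλ )
  = atan2(+0.1496, +0.0471) = 72.53°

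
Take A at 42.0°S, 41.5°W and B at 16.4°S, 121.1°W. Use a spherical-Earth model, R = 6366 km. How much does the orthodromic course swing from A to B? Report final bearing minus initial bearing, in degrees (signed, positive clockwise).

Initial bearing θ₁ = atan2(sin Δλ cos φ₂, cos φ₁ sin φ₂ − sin φ₁ cos φ₂ cos Δλ) = 264.31°
Final bearing θ₂ = (initial bearing from the destination back to the start) + 180° = 309.57°
Δθ = θ₂ − θ₁ = +45.3°

+45.3°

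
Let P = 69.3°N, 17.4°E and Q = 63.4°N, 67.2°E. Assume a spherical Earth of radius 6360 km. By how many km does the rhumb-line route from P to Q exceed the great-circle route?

Great circle: cos σ = sin φ₁ sin φ₂ + cos φ₁ cos φ₂ cos Δλ,  σ = 0.3523 rad → d_gc = 2240.5 km
Rhumb line: Δψ = -0.2580, q = Δφ/Δψ = 0.3991, d_rh = R√(Δφ²+q²Δλ²) = 2301.4 km
Excess = 2301.4 − 2240.5 = 60.9 ≈ 61 km

61 km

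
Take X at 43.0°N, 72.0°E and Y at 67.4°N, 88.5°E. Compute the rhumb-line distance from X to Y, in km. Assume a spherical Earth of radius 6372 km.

Rhumb course C = atan2(Δλ, Δψ) with Δψ = ln[tan(π/4+φ₂/2)/tan(π/4+φ₁/2)] = +0.7775, Δλ = +0.2880 → C = 20.32°
d = R·|Δφ| / |cos C| = 6372·0.42586 / 0.93774 = 2894 km

2894 km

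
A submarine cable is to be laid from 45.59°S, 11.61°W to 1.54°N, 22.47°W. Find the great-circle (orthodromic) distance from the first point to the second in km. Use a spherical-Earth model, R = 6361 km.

Haversine: a = sin²(Δφ/2)+cos φ₁ cos φ₂ sin²(Δλ/2) = 0.16610;  σ = 2·atan2(√a,√(1−a))
σ = 48.102° → d = Rσ = 6361·0.83954 = 5340 km

5340 km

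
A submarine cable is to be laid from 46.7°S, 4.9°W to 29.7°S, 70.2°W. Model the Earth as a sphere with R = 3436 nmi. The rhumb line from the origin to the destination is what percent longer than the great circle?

Great circle: σ = 0.9153 rad → d_gc = Rσ = 3145.1 nmi
Rhumb: Δφ = +0.2967, Δλ = -1.1397, Δψ = +0.3807, q = Δφ/Δψ = 0.7794 → d_rh = R√(Δφ²+q²Δλ²) = 3217.7 nmi
Excess = (3217.7 − 3145.1) / 3145.1 = 72.6 / 3145.1 = 2.31% ≈ 2.3%

2.3%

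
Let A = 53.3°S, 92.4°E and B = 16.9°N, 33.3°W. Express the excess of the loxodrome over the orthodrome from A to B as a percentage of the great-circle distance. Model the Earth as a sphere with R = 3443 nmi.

4.6%

Great circle: σ = 2.1734 rad → d_gc = Rσ = 7482.9 nmi
Rhumb: Δφ = +1.2252, Δλ = -2.1939, Δψ = +1.4029, q = Δφ/Δψ = 0.8734 → d_rh = R√(Δφ²+q²Δλ²) = 7830.3 nmi
Excess = (7830.3 − 7482.9) / 7482.9 = 347.4 / 7482.9 = 4.64% ≈ 4.6%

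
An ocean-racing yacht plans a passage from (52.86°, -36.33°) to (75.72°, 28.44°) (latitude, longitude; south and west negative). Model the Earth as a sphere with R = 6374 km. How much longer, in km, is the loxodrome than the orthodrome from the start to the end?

Great circle: cos σ = sin φ₁ sin φ₂ + cos φ₁ cos φ₂ cos Δλ,  σ = 0.5808 rad → d_gc = 3702.16 km
Rhumb line: Δψ = +0.9865, q = Δφ/Δψ = 0.4044, d_rh = R√(Δφ²+q²Δλ²) = 3867.73 km
Excess = 3867.73 − 3702.16 = 165.57 ≈ 166 km

166 km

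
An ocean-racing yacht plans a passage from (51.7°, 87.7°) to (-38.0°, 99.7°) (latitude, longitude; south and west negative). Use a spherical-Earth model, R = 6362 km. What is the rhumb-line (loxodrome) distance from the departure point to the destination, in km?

Δψ = ln[tan(π/4+φ₂/2)/tan(π/4+φ₁/2)] = -1.7757;  Δφ = -1.5656 rad,  Δλ = +0.2094 rad
q = Δφ/Δψ = 0.8817
d = R·√(Δφ² + q²Δλ²) = 6362·1.57641 = 10029 km

10029 km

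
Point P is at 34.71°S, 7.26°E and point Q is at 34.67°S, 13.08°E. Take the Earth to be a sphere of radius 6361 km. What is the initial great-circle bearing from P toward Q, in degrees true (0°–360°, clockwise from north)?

N = sin Δλ·cos φ₂ = +0.0834;  D = cos φ₁ sin φ₂ − sin φ₁ cos φ₂ cos Δλ = -0.0017
initial course = atan2(N, D) = 91.18°

91.2°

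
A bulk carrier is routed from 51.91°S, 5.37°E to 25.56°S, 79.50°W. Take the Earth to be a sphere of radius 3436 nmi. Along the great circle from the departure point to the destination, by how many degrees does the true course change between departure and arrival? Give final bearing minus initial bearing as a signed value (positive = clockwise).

Initial bearing θ₁ = atan2(sin Δλ cos φ₂, cos φ₁ sin φ₂ − sin φ₁ cos φ₂ cos Δλ) = 257.29°
Final bearing θ₂ = (initial bearing from the destination back to the start) + 180° = 318.16°
Δθ = θ₂ − θ₁ = +60.9°

+60.9°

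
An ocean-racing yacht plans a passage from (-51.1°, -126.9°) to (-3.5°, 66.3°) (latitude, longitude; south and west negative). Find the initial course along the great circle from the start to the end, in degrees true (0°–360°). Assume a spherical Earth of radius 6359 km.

196.0°

N = sin Δλ·cos φ₂ = -0.2279;  D = cos φ₁ sin φ₂ − sin φ₁ cos φ₂ cos Δλ = -0.7946
initial course = atan2(N, D) = 196.01°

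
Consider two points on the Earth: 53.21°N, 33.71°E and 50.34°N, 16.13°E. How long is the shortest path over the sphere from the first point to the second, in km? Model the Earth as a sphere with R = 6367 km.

1247 km

cos σ = sin φ₁ sin φ₂ + cos φ₁ cos φ₂ cos Δλ
      = sin(53.21°)sin(50.34°) + cos(53.21°)cos(50.34°)cos(-17.58°) = 0.9809
σ = 11.218° → d = Rσ = 6367·0.19579 = 1247 km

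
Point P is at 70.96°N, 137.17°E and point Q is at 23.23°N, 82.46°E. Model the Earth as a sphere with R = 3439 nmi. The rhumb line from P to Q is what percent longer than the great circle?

2.3%

Great circle: σ = 0.9932 rad → d_gc = Rσ = 3415.5 nmi
Rhumb: Δφ = -0.8330, Δλ = -0.9549, Δψ = -1.3685, q = Δφ/Δψ = 0.6087 → d_rh = R√(Δφ²+q²Δλ²) = 3493.3 nmi
Excess = (3493.3 − 3415.5) / 3415.5 = 77.8 / 3415.5 = 2.28% ≈ 2.3%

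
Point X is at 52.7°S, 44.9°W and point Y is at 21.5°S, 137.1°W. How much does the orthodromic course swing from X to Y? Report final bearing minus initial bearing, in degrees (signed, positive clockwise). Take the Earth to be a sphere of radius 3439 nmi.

Initial bearing θ₁ = atan2(sin Δλ cos φ₂, cos φ₁ sin φ₂ − sin φ₁ cos φ₂ cos Δλ) = 254.92°
Final bearing θ₂ = (initial bearing from the destination back to the start) + 180° = 321.03°
Δθ = θ₂ − θ₁ = +66.1°

+66.1°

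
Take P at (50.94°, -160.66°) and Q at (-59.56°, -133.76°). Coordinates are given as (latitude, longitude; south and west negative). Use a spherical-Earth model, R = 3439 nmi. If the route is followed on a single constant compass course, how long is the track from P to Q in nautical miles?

Rhumb course C = atan2(Δλ, Δψ) with Δψ = ln[tan(π/4+φ₂/2)/tan(π/4+φ₁/2)] = -2.3382, Δλ = +0.4695 → C = 168.65°
d = R·|Δφ| / |cos C| = 3439·1.92859 / 0.98043 = 6765 nmi

6765 nmi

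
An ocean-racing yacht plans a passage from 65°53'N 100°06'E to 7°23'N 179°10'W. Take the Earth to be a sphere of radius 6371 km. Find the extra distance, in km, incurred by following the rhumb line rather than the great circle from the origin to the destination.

Great circle: cos σ = sin φ₁ sin φ₂ + cos φ₁ cos φ₂ cos Δλ,  σ = 1.3872 rad → d_gc = 8838.0 km
Rhumb line: Δψ = -1.4143, q = Δφ/Δψ = 0.7219, d_rh = R√(Δφ²+q²Δλ²) = 9182.2 km
Excess = 9182.2 − 8838.0 = 344.2 ≈ 344 km

344 km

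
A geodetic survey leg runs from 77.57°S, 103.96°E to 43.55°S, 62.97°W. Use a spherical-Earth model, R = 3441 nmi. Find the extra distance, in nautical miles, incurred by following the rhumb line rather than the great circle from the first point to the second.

1278 nmi

Great circle: cos σ = sin φ₁ sin φ₂ + cos φ₁ cos φ₂ cos Δλ,  σ = 1.0229 rad → d_gc = 3519.9 nmi
Rhumb line: Δψ = +1.3713, q = Δφ/Δψ = 0.4330, d_rh = R√(Δφ²+q²Δλ²) = 4797.6 nmi
Excess = 4797.6 − 3519.9 = 1277.7 ≈ 1278 nmi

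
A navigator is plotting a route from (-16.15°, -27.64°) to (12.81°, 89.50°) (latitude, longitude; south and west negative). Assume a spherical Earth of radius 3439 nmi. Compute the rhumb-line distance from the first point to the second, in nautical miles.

Δψ = ln[tan(π/4+φ₂/2)/tan(π/4+φ₁/2)] = +0.5111;  Δφ = +0.5054 rad,  Δλ = +2.0445 rad
q = Δφ/Δψ = 0.9889
d = R·√(Δφ² + q²Δλ²) = 3439·2.08393 = 7167 nmi

7167 nmi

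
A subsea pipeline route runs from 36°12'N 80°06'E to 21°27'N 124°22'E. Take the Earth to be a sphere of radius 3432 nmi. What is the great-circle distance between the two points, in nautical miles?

Haversine: a = sin²(Δφ/2)+cos φ₁ cos φ₂ sin²(Δλ/2) = 0.12309;  σ = 2·atan2(√a,√(1−a))
σ = 41.078° → d = Rσ = 3432·0.71694 = 2461 nmi

2461 nmi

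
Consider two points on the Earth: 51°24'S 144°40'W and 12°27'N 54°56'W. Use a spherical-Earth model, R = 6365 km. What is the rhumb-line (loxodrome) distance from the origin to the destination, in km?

11271 km

Rhumb course C = atan2(Δλ, Δψ) with Δψ = ln[tan(π/4+φ₂/2)/tan(π/4+φ₁/2)] = +1.2683, Δλ = +1.5661 → C = 51.00°
d = R·|Δφ| / |cos C| = 6365·1.11439 / 0.62934 = 11271 km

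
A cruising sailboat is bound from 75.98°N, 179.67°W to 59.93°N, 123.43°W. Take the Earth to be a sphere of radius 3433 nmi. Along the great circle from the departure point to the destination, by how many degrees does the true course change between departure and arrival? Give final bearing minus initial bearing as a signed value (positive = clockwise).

At departure: θ₁ = atan2(sin Δλ cos φ₂, cos φ₁ sin φ₂ − sin φ₁ cos φ₂ cos Δλ) = 98.26°
At arrival: θ₂ = atan2(sin Δλ cos φ₁, −cos φ₂ sin φ₁ + sin φ₂ cos φ₁ cos Δλ) = 151.41°
Δθ = θ₂ − θ₁ = +53.2°

+53.2°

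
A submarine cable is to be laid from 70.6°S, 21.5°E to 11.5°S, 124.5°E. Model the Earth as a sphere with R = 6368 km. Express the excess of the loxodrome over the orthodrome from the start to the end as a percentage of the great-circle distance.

Great circle: σ = 1.4557 rad → d_gc = Rσ = 9270.0 km
Rhumb: Δφ = +1.0315, Δλ = +1.7977, Δψ = +1.5644, q = Δφ/Δψ = 0.6593 → d_rh = R√(Δφ²+q²Δλ²) = 10005.9 km
Excess = (10005.9 − 9270.0) / 9270.0 = 735.9 / 9270.0 = 7.94% ≈ 7.9%

7.9%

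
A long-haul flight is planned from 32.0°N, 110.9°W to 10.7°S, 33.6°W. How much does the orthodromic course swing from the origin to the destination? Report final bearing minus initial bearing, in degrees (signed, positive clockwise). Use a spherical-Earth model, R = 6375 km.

+18.0°

Initial bearing θ₁ = atan2(sin Δλ cos φ₂, cos φ₁ sin φ₂ − sin φ₁ cos φ₂ cos Δλ) = 105.84°
Final bearing θ₂ = (initial bearing from the destination back to the start) + 180° = 123.87°
Δθ = θ₂ − θ₁ = +18.0°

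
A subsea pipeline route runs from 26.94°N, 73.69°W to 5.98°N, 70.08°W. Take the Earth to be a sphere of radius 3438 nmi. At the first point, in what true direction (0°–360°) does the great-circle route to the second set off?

170.0°

θ = atan2( sin Δλ·cos φ₂ ,  cos φ₁ sin φ₂ − sin φ₁ cos φ₂ cos Δλ )
  = atan2(+0.0626, -0.3568) = 170.05°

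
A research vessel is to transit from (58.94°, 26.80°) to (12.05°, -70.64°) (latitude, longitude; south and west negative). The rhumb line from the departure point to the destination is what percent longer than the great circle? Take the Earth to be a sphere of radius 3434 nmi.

Great circle: σ = 1.4571 rad → d_gc = Rσ = 5003.5 nmi
Rhumb: Δφ = -0.8184, Δλ = -1.7006, Δψ = -1.0687, q = Δφ/Δψ = 0.7658 → d_rh = R√(Δφ²+q²Δλ²) = 5282.0 nmi
Excess = (5282.0 − 5003.5) / 5003.5 = 278.5 / 5003.5 = 5.57% ≈ 5.6%

5.6%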